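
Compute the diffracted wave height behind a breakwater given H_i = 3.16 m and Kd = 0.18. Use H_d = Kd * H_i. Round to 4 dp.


H_d = Kd * H_i
H_d = 0.18 * 3.16
H_d = 0.5688 m

0.5688


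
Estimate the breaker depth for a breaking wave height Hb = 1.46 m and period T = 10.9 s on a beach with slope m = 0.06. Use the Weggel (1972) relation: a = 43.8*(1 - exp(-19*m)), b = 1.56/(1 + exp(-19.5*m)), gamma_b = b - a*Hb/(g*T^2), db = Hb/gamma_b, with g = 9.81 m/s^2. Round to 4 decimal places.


a = 43.8 * (1 - exp(-19 * m))
exp(-19 * 0.06) = exp(-1.1400) = 0.319819
a = 43.8 * (1 - 0.319819) = 29.791927
b = 1.56 / (1 + exp(-19.5 * m))
exp(-19.5 * 0.06) = exp(-1.1700) = 0.310367
b = 1.56 / (1 + 0.310367) = 1.190506
Hb / (g * T^2) = 1.46 / (9.81 * 10.9^2) = 1.46 / 1165.5261 = 0.00125265
gamma_b = b - a * Hb/(g*T^2) = 1.190506 - 29.791927 * 0.00125265 = 1.153187
db = Hb / gamma_b = 1.46 / 1.153187
db = 1.2661 m

1.2661


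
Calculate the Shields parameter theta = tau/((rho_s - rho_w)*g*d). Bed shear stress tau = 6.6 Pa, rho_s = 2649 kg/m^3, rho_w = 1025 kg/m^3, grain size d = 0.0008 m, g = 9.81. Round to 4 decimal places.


theta = tau / ((rho_s - rho_w) * g * d)
rho_s - rho_w = 2649 - 1025 = 1624
Denominator = 1624 * 9.81 * 0.0008 = 12.745152
theta = 6.6 / 12.745152
theta = 0.5178

0.5178


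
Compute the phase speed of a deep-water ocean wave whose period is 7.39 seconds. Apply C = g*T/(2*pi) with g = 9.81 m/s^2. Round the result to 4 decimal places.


We use the deep-water celerity formula:
C = g * T / (2 * pi)
C = 9.81 * 7.39 / (2 * 3.14159...)
C = 72.495900 / 6.283185
C = 11.5381 m/s

11.5381


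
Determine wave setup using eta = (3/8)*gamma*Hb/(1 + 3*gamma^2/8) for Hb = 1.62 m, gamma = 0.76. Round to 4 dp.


eta = (3/8) * gamma * Hb / (1 + 3*gamma^2/8)
Numerator = (3/8) * 0.76 * 1.62 = 0.461700
Denominator = 1 + 3*0.76^2/8 = 1 + 0.216600 = 1.216600
eta = 0.461700 / 1.216600
eta = 0.3795 m

0.3795


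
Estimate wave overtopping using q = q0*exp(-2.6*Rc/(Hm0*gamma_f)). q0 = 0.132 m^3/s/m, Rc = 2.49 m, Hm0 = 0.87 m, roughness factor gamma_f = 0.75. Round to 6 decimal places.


q = q0 * exp(-2.6 * Rc / (Hm0 * gamma_f))
Exponent = -2.6 * 2.49 / (0.87 * 0.75)
= -2.6 * 2.49 / 0.6525
= -9.921839
exp(-9.921839) = 0.000049
q = 0.132 * 0.000049
q = 0.000006 m^3/s/m

0.000006


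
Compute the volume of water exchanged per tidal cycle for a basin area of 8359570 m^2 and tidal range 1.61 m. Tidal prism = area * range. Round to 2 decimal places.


Tidal prism = Area * Tidal range
P = 8359570 * 1.61
P = 13458907.70 m^3

13458907.70


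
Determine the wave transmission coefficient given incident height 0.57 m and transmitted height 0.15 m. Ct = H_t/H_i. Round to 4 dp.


Ct = H_t / H_i
Ct = 0.15 / 0.57
Ct = 0.2632

0.2632


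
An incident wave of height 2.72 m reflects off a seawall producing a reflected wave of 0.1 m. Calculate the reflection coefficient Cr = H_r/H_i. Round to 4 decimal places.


Cr = H_r / H_i
Cr = 0.1 / 2.72
Cr = 0.0368

0.0368


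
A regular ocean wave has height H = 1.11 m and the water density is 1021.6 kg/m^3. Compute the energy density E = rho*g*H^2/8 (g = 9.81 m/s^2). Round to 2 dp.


E = (1/8) * rho * g * H^2
E = (1/8) * 1021.6 * 9.81 * 1.11^2
E = 0.125 * 1021.6 * 9.81 * 1.2321
E = 1543.50 J/m^2

1543.50


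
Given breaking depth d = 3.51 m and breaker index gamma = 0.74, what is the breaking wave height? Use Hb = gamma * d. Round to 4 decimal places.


Hb = gamma * d
Hb = 0.74 * 3.51
Hb = 2.5974 m

2.5974


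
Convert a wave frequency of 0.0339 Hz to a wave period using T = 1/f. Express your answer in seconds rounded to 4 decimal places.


T = 1 / f
T = 1 / 0.0339
T = 29.4985 s

29.4985


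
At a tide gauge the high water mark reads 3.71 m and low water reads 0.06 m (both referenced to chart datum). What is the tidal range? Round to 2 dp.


Tidal range = High water - Low water
Tidal range = 3.71 - (0.06)
Tidal range = 3.65 m

3.65


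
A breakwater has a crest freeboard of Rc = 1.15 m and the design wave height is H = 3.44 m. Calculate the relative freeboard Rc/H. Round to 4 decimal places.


Relative freeboard = Rc / H
= 1.15 / 3.44
= 0.3343

0.3343


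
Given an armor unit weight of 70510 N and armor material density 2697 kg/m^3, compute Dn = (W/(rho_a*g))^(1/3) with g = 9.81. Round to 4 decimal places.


V = W / (rho_a * g)
V = 70510 / (2697 * 9.81)
V = 70510 / 26457.57
V = 2.665022 m^3
Dn = V^(1/3) = 2.665022^(1/3)
Dn = 1.3864 m

1.3864


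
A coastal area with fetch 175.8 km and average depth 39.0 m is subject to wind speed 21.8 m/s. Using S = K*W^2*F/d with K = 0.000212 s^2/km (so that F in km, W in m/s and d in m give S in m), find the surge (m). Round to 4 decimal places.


S = K * W^2 * F / d
W^2 = 21.8^2 = 475.24
S = 0.000212 * 475.24 * 175.8 / 39.0
Numerator = 0.000212 * 475.24 * 175.8 = 17.712005
S = 17.712005 / 39.0 = 0.4542 m

0.4542


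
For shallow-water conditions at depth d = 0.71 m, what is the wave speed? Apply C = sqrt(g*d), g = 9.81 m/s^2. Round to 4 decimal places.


Using the shallow-water approximation:
C = sqrt(g * d) = sqrt(9.81 * 0.71)
C = sqrt(6.9651)
C = 2.6391 m/s

2.6391


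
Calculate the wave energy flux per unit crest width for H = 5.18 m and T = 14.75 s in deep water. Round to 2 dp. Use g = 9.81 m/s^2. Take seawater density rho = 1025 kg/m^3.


P = rho * g^2 * H^2 * T / (32 * pi)
P = 1025 * 9.81^2 * 5.18^2 * 14.75 / (32 * pi)
P = 1025 * 96.2361 * 26.8324 * 14.75 / 100.53096
P = 388341.29 W/m

388341.29


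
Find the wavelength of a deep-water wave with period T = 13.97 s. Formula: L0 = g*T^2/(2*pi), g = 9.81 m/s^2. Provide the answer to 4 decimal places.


L0 = g * T^2 / (2 * pi)
L0 = 9.81 * 13.97^2 / (2 * pi)
L0 = 9.81 * 195.1609 / 6.28319
L0 = 1914.5284 / 6.28319
L0 = 304.7067 m

304.7067


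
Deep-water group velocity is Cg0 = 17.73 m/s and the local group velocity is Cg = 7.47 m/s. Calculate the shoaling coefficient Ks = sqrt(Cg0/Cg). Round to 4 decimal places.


Ks = sqrt(Cg0 / Cg)
Ks = sqrt(17.73 / 7.47)
Ks = sqrt(2.3735)
Ks = 1.5406

1.5406


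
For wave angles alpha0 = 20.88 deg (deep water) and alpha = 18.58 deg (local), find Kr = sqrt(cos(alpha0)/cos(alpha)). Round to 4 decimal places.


Kr = sqrt(cos(alpha0) / cos(alpha))
cos(20.88) = 0.934329
cos(18.58) = 0.947880
Kr = sqrt(0.934329 / 0.947880)
Kr = sqrt(0.985704)
Kr = 0.9928

0.9928


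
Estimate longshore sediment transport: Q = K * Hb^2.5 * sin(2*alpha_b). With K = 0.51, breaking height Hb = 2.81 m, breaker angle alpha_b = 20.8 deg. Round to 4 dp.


Q = K * Hb^2.5 * sin(2 * alpha_b)
Hb^2.5 = 2.81^2.5 = 13.236276
sin(2 * 20.8) = sin(41.6) = 0.663926
Q = 0.51 * 13.236276 * 0.663926
Q = 4.4818 m^3/s

4.4818


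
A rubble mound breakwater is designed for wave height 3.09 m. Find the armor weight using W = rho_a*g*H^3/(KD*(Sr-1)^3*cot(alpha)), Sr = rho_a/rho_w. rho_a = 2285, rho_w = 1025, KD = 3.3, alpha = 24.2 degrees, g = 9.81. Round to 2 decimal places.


Sr = rho_a / rho_w = 2285 / 1025 = 2.229268
(Sr - 1) = 1.229268
(Sr - 1)^3 = 1.857548
cot(24.2) = 1 / tan(24.2) = 1 / 0.449418 = 2.225101
Numerator = 2285 * 9.81 * 3.09^3 = 661348.9221
Denominator = 3.3 * 1.857548 * 2.225101 = 13.639665
W = 661348.9221 / 13.639665
W = 48487.18 N

48487.18


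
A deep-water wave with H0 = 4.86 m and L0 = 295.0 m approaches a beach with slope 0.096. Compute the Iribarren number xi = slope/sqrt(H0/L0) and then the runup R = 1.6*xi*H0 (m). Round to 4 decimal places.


xi = slope / sqrt(H0/L0)
H0/L0 = 4.86/295.0 = 0.016475
sqrt(0.016475) = 0.128353
xi = 0.096 / 0.128353 = 0.747935
R = 1.6 * xi * H0 = 1.6 * 0.747935 * 4.86
R = 5.8159 m

5.8159


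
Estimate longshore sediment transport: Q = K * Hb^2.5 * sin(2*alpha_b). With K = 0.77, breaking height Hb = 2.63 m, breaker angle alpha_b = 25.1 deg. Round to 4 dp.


Q = K * Hb^2.5 * sin(2 * alpha_b)
Hb^2.5 = 2.63^2.5 = 11.217327
sin(2 * 25.1) = sin(50.2) = 0.768284
Q = 0.77 * 11.217327 * 0.768284
Q = 6.6359 m^3/s

6.6359


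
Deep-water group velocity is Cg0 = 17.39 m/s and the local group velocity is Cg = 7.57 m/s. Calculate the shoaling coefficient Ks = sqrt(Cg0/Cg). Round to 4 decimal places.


Ks = sqrt(Cg0 / Cg)
Ks = sqrt(17.39 / 7.57)
Ks = sqrt(2.2972)
Ks = 1.5157

1.5157


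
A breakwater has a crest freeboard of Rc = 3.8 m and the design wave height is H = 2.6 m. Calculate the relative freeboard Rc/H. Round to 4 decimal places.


Relative freeboard = Rc / H
= 3.8 / 2.6
= 1.4615

1.4615


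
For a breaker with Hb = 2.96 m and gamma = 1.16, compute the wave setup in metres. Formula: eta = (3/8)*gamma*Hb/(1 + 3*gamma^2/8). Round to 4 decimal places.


eta = (3/8) * gamma * Hb / (1 + 3*gamma^2/8)
Numerator = (3/8) * 1.16 * 2.96 = 1.287600
Denominator = 1 + 3*1.16^2/8 = 1 + 0.504600 = 1.504600
eta = 1.287600 / 1.504600
eta = 0.8558 m

0.8558


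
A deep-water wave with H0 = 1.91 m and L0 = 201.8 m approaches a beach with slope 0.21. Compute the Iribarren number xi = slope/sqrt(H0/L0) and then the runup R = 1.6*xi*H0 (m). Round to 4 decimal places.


xi = slope / sqrt(H0/L0)
H0/L0 = 1.91/201.8 = 0.009465
sqrt(0.009465) = 0.097287
xi = 0.21 / 0.097287 = 2.158555
R = 1.6 * xi * H0 = 1.6 * 2.158555 * 1.91
R = 6.5965 m

6.5965


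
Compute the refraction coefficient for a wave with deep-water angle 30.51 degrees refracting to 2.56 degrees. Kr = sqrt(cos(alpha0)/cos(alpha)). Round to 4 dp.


Kr = sqrt(cos(alpha0) / cos(alpha))
cos(30.51) = 0.861541
cos(2.56) = 0.999002
Kr = sqrt(0.861541 / 0.999002)
Kr = sqrt(0.862401)
Kr = 0.9287

0.9287


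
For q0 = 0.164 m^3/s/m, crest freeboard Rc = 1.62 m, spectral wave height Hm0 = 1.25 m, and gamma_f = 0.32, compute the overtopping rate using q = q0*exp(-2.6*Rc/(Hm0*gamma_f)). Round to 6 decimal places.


q = q0 * exp(-2.6 * Rc / (Hm0 * gamma_f))
Exponent = -2.6 * 1.62 / (1.25 * 0.32)
= -2.6 * 1.62 / 0.4000
= -10.530000
exp(-10.530000) = 0.000027
q = 0.164 * 0.000027
q = 0.000004 m^3/s/m

0.000004


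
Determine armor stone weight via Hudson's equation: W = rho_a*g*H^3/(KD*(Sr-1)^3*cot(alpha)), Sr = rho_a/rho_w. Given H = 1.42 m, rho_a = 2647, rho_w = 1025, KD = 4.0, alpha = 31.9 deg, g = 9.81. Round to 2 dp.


Sr = rho_a / rho_w = 2647 / 1025 = 2.582439
(Sr - 1) = 1.582439
(Sr - 1)^3 = 3.962607
cot(31.9) = 1 / tan(31.9) = 1 / 0.622445 = 1.606567
Numerator = 2647 * 9.81 * 1.42^3 = 74351.1999
Denominator = 4.0 * 3.962607 * 1.606567 = 25.464775
W = 74351.1999 / 25.464775
W = 2919.77 N

2919.77


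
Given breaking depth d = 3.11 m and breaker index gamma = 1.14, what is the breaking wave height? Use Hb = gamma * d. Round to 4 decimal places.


Hb = gamma * d
Hb = 1.14 * 3.11
Hb = 3.5454 m

3.5454


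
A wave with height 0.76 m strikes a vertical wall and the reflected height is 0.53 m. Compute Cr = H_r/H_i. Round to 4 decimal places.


Cr = H_r / H_i
Cr = 0.53 / 0.76
Cr = 0.6974

0.6974


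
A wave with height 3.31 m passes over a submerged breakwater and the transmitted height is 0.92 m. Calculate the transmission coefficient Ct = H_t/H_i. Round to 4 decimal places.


Ct = H_t / H_i
Ct = 0.92 / 3.31
Ct = 0.2779

0.2779


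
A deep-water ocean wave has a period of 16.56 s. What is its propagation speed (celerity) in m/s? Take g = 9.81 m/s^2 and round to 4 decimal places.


We use the deep-water celerity formula:
C = g * T / (2 * pi)
C = 9.81 * 16.56 / (2 * 3.14159...)
C = 162.453600 / 6.283185
C = 25.8553 m/s

25.8553


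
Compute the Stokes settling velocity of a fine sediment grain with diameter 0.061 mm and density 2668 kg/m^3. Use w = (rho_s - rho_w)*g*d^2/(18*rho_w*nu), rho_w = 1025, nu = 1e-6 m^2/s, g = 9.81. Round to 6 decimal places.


w = (rho_s - rho_w) * g * d^2 / (18 * rho_w * nu)
d = 0.061 mm = 0.000061 m
rho_s - rho_w = 2668 - 1025 = 1643
Numerator = 1643 * 9.81 * (0.000061)^2 = 0.000059974445
Denominator = 18 * 1025 * 1e-6 = 0.018450
w = 0.003251 m/s

0.003251


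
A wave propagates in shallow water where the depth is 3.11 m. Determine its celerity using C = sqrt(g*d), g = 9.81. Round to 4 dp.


Using the shallow-water approximation:
C = sqrt(g * d) = sqrt(9.81 * 3.11)
C = sqrt(30.5091)
C = 5.5235 m/s

5.5235


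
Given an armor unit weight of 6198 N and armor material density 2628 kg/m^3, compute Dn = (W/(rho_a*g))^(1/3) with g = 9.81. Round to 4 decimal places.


V = W / (rho_a * g)
V = 6198 / (2628 * 9.81)
V = 6198 / 25780.68
V = 0.240413 m^3
Dn = V^(1/3) = 0.240413^(1/3)
Dn = 0.6218 m

0.6218


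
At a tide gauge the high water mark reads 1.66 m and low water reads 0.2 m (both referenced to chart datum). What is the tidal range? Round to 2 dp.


Tidal range = High water - Low water
Tidal range = 1.66 - (0.2)
Tidal range = 1.46 m

1.46


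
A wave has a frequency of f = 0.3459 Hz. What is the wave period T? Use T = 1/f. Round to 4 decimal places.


T = 1 / f
T = 1 / 0.3459
T = 2.8910 s

2.8910


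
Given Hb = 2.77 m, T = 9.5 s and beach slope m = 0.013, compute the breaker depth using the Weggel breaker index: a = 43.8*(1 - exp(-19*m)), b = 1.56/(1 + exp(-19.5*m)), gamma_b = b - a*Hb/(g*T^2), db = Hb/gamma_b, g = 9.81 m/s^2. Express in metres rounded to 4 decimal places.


a = 43.8 * (1 - exp(-19 * m))
exp(-19 * 0.013) = exp(-0.2470) = 0.781141
a = 43.8 * (1 - 0.781141) = 9.586038
b = 1.56 / (1 + exp(-19.5 * m))
exp(-19.5 * 0.013) = exp(-0.2535) = 0.776080
b = 1.56 / (1 + 0.776080) = 0.878339
Hb / (g * T^2) = 2.77 / (9.81 * 9.5^2) = 2.77 / 885.3525 = 0.00312870
gamma_b = b - a * Hb/(g*T^2) = 0.878339 - 9.586038 * 0.00312870 = 0.848347
db = Hb / gamma_b = 2.77 / 0.848347
db = 3.2652 m

3.2652


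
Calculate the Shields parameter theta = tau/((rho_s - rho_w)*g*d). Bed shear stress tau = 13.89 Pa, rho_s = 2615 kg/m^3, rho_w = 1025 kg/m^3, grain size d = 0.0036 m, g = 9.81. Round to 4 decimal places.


theta = tau / ((rho_s - rho_w) * g * d)
rho_s - rho_w = 2615 - 1025 = 1590
Denominator = 1590 * 9.81 * 0.0036 = 56.152440
theta = 13.89 / 56.152440
theta = 0.2474

0.2474


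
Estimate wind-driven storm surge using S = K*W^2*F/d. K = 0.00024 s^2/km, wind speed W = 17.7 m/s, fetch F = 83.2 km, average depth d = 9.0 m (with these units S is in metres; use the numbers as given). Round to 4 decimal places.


S = K * W^2 * F / d
W^2 = 17.7^2 = 313.29
S = 0.00024 * 313.29 * 83.2 / 9.0
Numerator = 0.00024 * 313.29 * 83.2 = 6.255775
S = 6.255775 / 9.0 = 0.6951 m

0.6951


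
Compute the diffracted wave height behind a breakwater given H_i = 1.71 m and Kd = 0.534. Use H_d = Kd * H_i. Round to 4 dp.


H_d = Kd * H_i
H_d = 0.534 * 1.71
H_d = 0.9131 m

0.9131


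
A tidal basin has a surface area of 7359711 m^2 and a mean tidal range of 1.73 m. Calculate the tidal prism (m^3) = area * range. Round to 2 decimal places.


Tidal prism = Area * Tidal range
P = 7359711 * 1.73
P = 12732300.03 m^3

12732300.03


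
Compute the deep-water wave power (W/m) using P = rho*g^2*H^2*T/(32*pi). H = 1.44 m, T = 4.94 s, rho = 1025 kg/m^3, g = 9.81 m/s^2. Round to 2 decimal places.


P = rho * g^2 * H^2 * T / (32 * pi)
P = 1025 * 9.81^2 * 1.44^2 * 4.94 / (32 * pi)
P = 1025 * 96.2361 * 2.0736 * 4.94 / 100.53096
P = 10051.11 W/m

10051.11


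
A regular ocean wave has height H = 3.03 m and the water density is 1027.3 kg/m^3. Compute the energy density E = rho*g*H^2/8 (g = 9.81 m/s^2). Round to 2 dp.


E = (1/8) * rho * g * H^2
E = (1/8) * 1027.3 * 9.81 * 3.03^2
E = 0.125 * 1027.3 * 9.81 * 9.1809
E = 11565.42 J/m^2

11565.42


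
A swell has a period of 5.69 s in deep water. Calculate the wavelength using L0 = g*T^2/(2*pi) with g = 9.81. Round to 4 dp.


L0 = g * T^2 / (2 * pi)
L0 = 9.81 * 5.69^2 / (2 * pi)
L0 = 9.81 * 32.3761 / 6.28319
L0 = 317.6095 / 6.28319
L0 = 50.5491 m

50.5491


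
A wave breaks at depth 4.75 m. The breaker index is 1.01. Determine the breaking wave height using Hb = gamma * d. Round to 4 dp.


Hb = gamma * d
Hb = 1.01 * 4.75
Hb = 4.7975 m

4.7975


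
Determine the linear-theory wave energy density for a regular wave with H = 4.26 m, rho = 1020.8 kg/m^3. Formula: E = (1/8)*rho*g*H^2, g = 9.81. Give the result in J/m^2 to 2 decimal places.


E = (1/8) * rho * g * H^2
E = (1/8) * 1020.8 * 9.81 * 4.26^2
E = 0.125 * 1020.8 * 9.81 * 18.1476
E = 22716.37 J/m^2

22716.37


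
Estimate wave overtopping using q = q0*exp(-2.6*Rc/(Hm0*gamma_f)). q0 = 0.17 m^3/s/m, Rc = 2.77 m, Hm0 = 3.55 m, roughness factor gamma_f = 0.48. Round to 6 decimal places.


q = q0 * exp(-2.6 * Rc / (Hm0 * gamma_f))
Exponent = -2.6 * 2.77 / (3.55 * 0.48)
= -2.6 * 2.77 / 1.7040
= -4.226526
exp(-4.226526) = 0.014603
q = 0.17 * 0.014603
q = 0.002483 m^3/s/m

0.002483


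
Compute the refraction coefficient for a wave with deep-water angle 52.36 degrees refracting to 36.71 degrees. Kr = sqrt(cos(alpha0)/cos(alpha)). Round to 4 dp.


Kr = sqrt(cos(alpha0) / cos(alpha))
cos(52.36) = 0.610698
cos(36.71) = 0.801671
Kr = sqrt(0.610698 / 0.801671)
Kr = sqrt(0.761781)
Kr = 0.8728

0.8728


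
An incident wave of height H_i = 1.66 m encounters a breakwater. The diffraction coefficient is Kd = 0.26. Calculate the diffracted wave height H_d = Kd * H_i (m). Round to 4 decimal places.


H_d = Kd * H_i
H_d = 0.26 * 1.66
H_d = 0.4316 m

0.4316


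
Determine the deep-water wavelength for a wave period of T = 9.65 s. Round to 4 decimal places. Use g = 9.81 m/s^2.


L0 = g * T^2 / (2 * pi)
L0 = 9.81 * 9.65^2 / (2 * pi)
L0 = 9.81 * 93.1225 / 6.28319
L0 = 913.5317 / 6.28319
L0 = 145.3931 m

145.3931


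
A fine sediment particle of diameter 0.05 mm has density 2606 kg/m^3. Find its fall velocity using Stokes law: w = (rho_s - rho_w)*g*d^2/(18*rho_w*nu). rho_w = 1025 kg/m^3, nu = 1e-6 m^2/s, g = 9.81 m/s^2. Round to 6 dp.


w = (rho_s - rho_w) * g * d^2 / (18 * rho_w * nu)
d = 0.05 mm = 0.000050 m
rho_s - rho_w = 2606 - 1025 = 1581
Numerator = 1581 * 9.81 * (0.000050)^2 = 0.000038774025
Denominator = 18 * 1025 * 1e-6 = 0.018450
w = 0.002102 m/s

0.002102


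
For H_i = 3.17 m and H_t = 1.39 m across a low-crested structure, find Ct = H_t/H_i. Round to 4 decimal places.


Ct = H_t / H_i
Ct = 1.39 / 3.17
Ct = 0.4385

0.4385


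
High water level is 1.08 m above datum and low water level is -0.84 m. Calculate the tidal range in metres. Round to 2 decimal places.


Tidal range = High water - Low water
Tidal range = 1.08 - (-0.84)
Tidal range = 1.92 m

1.92


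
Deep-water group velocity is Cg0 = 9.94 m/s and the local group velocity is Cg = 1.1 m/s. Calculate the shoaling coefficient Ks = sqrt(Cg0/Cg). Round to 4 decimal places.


Ks = sqrt(Cg0 / Cg)
Ks = sqrt(9.94 / 1.1)
Ks = sqrt(9.0364)
Ks = 3.0061

3.0061


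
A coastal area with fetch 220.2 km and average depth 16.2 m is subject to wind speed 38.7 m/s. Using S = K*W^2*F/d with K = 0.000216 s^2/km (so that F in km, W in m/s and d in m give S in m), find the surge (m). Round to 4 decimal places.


S = K * W^2 * F / d
W^2 = 38.7^2 = 1497.69
S = 0.000216 * 1497.69 * 220.2 / 16.2
Numerator = 0.000216 * 1497.69 * 220.2 = 71.234929
S = 71.234929 / 16.2 = 4.3972 m

4.3972


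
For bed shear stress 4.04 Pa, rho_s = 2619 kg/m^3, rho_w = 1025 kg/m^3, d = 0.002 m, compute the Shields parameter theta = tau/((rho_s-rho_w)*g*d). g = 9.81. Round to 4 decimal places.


theta = tau / ((rho_s - rho_w) * g * d)
rho_s - rho_w = 2619 - 1025 = 1594
Denominator = 1594 * 9.81 * 0.002 = 31.274280
theta = 4.04 / 31.274280
theta = 0.1292

0.1292


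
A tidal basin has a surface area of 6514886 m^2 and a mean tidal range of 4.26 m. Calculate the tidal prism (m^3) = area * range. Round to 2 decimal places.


Tidal prism = Area * Tidal range
P = 6514886 * 4.26
P = 27753414.36 m^3

27753414.36


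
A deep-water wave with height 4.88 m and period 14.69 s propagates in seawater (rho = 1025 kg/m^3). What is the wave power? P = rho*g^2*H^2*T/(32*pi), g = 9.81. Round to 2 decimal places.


P = rho * g^2 * H^2 * T / (32 * pi)
P = 1025 * 9.81^2 * 4.88^2 * 14.69 / (32 * pi)
P = 1025 * 96.2361 * 23.8144 * 14.69 / 100.53096
P = 343260.21 W/m

343260.21


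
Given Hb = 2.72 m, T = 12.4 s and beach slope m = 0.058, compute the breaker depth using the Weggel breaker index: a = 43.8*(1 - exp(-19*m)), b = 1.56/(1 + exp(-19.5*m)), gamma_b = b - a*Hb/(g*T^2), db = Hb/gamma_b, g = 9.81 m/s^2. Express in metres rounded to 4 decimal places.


a = 43.8 * (1 - exp(-19 * m))
exp(-19 * 0.058) = exp(-1.1020) = 0.332206
a = 43.8 * (1 - 0.332206) = 29.249377
b = 1.56 / (1 + exp(-19.5 * m))
exp(-19.5 * 0.058) = exp(-1.1310) = 0.322710
b = 1.56 / (1 + 0.322710) = 1.179397
Hb / (g * T^2) = 2.72 / (9.81 * 12.4^2) = 2.72 / 1508.3856 = 0.00180325
gamma_b = b - a * Hb/(g*T^2) = 1.179397 - 29.249377 * 0.00180325 = 1.126652
db = Hb / gamma_b = 2.72 / 1.126652
db = 2.4142 m

2.4142


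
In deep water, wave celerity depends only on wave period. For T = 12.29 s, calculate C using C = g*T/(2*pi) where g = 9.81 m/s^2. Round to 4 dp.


We use the deep-water celerity formula:
C = g * T / (2 * pi)
C = 9.81 * 12.29 / (2 * 3.14159...)
C = 120.564900 / 6.283185
C = 19.1885 m/s

19.1885


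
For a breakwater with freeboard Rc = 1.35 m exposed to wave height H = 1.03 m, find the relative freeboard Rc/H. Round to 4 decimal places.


Relative freeboard = Rc / H
= 1.35 / 1.03
= 1.3107

1.3107


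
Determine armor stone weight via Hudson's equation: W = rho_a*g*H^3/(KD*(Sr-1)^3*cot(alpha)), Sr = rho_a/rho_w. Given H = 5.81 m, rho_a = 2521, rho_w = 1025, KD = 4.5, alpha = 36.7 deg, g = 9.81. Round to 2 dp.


Sr = rho_a / rho_w = 2521 / 1025 = 2.459512
(Sr - 1) = 1.459512
(Sr - 1)^3 = 3.109018
cot(36.7) = 1 / tan(36.7) = 1 / 0.745377 = 1.341603
Numerator = 2521 * 9.81 * 5.81^3 = 4850318.4151
Denominator = 4.5 * 3.109018 * 1.341603 = 18.769802
W = 4850318.4151 / 18.769802
W = 258410.74 N

258410.74


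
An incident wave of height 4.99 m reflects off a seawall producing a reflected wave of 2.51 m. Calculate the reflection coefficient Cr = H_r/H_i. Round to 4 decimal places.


Cr = H_r / H_i
Cr = 2.51 / 4.99
Cr = 0.5030

0.5030


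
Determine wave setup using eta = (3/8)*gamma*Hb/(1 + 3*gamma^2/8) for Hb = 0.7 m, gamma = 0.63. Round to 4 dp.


eta = (3/8) * gamma * Hb / (1 + 3*gamma^2/8)
Numerator = (3/8) * 0.63 * 0.7 = 0.165375
Denominator = 1 + 3*0.63^2/8 = 1 + 0.148838 = 1.148838
eta = 0.165375 / 1.148838
eta = 0.1439 m

0.1439


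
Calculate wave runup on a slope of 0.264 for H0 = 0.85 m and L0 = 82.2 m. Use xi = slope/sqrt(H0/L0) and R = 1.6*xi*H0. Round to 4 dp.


xi = slope / sqrt(H0/L0)
H0/L0 = 0.85/82.2 = 0.010341
sqrt(0.010341) = 0.101689
xi = 0.264 / 0.101689 = 2.596154
R = 1.6 * xi * H0 = 1.6 * 2.596154 * 0.85
R = 3.5308 m

3.5308


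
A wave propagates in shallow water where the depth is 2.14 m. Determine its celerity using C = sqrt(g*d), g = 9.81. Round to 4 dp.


Using the shallow-water approximation:
C = sqrt(g * d) = sqrt(9.81 * 2.14)
C = sqrt(20.9934)
C = 4.5819 m/s

4.5819


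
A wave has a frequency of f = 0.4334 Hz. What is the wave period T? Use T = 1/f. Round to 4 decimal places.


T = 1 / f
T = 1 / 0.4334
T = 2.3073 s

2.3073


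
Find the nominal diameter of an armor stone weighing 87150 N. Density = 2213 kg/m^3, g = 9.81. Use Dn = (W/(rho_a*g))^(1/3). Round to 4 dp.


V = W / (rho_a * g)
V = 87150 / (2213 * 9.81)
V = 87150 / 21709.53
V = 4.014366 m^3
Dn = V^(1/3) = 4.014366^(1/3)
Dn = 1.5893 m

1.5893


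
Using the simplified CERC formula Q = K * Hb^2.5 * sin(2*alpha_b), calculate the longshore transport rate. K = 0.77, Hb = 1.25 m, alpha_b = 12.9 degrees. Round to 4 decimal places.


Q = K * Hb^2.5 * sin(2 * alpha_b)
Hb^2.5 = 1.25^2.5 = 1.746928
sin(2 * 12.9) = sin(25.8) = 0.435231
Q = 0.77 * 1.746928 * 0.435231
Q = 0.5854 m^3/s

0.5854


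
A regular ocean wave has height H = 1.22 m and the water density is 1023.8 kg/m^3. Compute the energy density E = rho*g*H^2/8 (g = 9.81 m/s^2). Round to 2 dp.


E = (1/8) * rho * g * H^2
E = (1/8) * 1023.8 * 9.81 * 1.22^2
E = 0.125 * 1023.8 * 9.81 * 1.4884
E = 1868.59 J/m^2

1868.59


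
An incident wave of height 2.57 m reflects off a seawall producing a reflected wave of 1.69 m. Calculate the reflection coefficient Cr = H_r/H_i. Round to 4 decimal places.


Cr = H_r / H_i
Cr = 1.69 / 2.57
Cr = 0.6576

0.6576


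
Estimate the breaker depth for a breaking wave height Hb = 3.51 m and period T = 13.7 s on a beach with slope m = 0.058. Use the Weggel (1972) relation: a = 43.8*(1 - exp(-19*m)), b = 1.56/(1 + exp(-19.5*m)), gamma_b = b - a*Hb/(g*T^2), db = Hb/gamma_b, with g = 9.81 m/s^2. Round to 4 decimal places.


a = 43.8 * (1 - exp(-19 * m))
exp(-19 * 0.058) = exp(-1.1020) = 0.332206
a = 43.8 * (1 - 0.332206) = 29.249377
b = 1.56 / (1 + exp(-19.5 * m))
exp(-19.5 * 0.058) = exp(-1.1310) = 0.322710
b = 1.56 / (1 + 0.322710) = 1.179397
Hb / (g * T^2) = 3.51 / (9.81 * 13.7^2) = 3.51 / 1841.2389 = 0.00190633
gamma_b = b - a * Hb/(g*T^2) = 1.179397 - 29.249377 * 0.00190633 = 1.123638
db = Hb / gamma_b = 3.51 / 1.123638
db = 3.1238 m

3.1238


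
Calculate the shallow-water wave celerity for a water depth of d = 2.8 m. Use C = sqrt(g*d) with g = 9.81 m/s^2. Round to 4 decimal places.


Using the shallow-water approximation:
C = sqrt(g * d) = sqrt(9.81 * 2.8)
C = sqrt(27.4680)
C = 5.2410 m/s

5.2410


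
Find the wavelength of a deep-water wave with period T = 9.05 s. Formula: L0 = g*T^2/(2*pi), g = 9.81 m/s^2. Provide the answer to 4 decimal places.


L0 = g * T^2 / (2 * pi)
L0 = 9.81 * 9.05^2 / (2 * pi)
L0 = 9.81 * 81.9025 / 6.28319
L0 = 803.4635 / 6.28319
L0 = 127.8752 m

127.8752


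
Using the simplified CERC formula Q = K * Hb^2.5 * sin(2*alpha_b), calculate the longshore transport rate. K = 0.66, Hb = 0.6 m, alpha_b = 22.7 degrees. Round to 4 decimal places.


Q = K * Hb^2.5 * sin(2 * alpha_b)
Hb^2.5 = 0.6^2.5 = 0.278855
sin(2 * 22.7) = sin(45.4) = 0.712026
Q = 0.66 * 0.278855 * 0.712026
Q = 0.1310 m^3/s

0.1310


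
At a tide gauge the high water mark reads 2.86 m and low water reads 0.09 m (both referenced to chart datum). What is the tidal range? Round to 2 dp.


Tidal range = High water - Low water
Tidal range = 2.86 - (0.09)
Tidal range = 2.77 m

2.77


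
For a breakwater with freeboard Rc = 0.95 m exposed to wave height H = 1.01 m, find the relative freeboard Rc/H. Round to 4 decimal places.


Relative freeboard = Rc / H
= 0.95 / 1.01
= 0.9406

0.9406


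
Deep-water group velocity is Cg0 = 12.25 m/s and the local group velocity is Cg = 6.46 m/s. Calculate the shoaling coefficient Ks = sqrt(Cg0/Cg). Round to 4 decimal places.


Ks = sqrt(Cg0 / Cg)
Ks = sqrt(12.25 / 6.46)
Ks = sqrt(1.8963)
Ks = 1.3771

1.3771


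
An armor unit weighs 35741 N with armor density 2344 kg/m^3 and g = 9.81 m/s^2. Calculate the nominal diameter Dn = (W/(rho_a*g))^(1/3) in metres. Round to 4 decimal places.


V = W / (rho_a * g)
V = 35741 / (2344 * 9.81)
V = 35741 / 22994.64
V = 1.554319 m^3
Dn = V^(1/3) = 1.554319^(1/3)
Dn = 1.1584 m

1.1584


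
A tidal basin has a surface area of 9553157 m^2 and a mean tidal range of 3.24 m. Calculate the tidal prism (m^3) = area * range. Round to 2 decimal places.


Tidal prism = Area * Tidal range
P = 9553157 * 3.24
P = 30952228.68 m^3

30952228.68


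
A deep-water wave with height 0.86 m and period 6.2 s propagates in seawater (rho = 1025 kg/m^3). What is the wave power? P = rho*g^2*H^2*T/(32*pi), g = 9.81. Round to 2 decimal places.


P = rho * g^2 * H^2 * T / (32 * pi)
P = 1025 * 9.81^2 * 0.86^2 * 6.2 / (32 * pi)
P = 1025 * 96.2361 * 0.7396 * 6.2 / 100.53096
P = 4499.36 W/m

4499.36


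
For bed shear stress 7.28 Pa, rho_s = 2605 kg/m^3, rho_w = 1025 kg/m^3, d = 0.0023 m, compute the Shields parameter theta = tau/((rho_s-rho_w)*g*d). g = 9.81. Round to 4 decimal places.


theta = tau / ((rho_s - rho_w) * g * d)
rho_s - rho_w = 2605 - 1025 = 1580
Denominator = 1580 * 9.81 * 0.0023 = 35.649540
theta = 7.28 / 35.649540
theta = 0.2042

0.2042


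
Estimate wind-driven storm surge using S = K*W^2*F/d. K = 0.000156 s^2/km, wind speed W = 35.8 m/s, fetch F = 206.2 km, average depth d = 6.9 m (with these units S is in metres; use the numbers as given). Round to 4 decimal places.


S = K * W^2 * F / d
W^2 = 35.8^2 = 1281.64
S = 0.000156 * 1281.64 * 206.2 / 6.9
Numerator = 0.000156 * 1281.64 * 206.2 = 41.226770
S = 41.226770 / 6.9 = 5.9749 m

5.9749


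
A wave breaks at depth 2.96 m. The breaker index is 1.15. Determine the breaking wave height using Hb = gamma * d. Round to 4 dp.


Hb = gamma * d
Hb = 1.15 * 2.96
Hb = 3.4040 m

3.4040


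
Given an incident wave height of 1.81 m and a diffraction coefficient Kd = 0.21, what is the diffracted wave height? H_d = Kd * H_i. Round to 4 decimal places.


H_d = Kd * H_i
H_d = 0.21 * 1.81
H_d = 0.3801 m

0.3801


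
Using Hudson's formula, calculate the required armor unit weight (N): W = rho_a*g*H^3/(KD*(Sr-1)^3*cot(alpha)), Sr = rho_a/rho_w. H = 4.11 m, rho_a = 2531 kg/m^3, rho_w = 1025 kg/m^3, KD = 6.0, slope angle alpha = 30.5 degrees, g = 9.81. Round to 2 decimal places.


Sr = rho_a / rho_w = 2531 / 1025 = 2.469268
(Sr - 1) = 1.469268
(Sr - 1)^3 = 3.171782
cot(30.5) = 1 / tan(30.5) = 1 / 0.589045 = 1.697663
Numerator = 2531 * 9.81 * 4.11^3 = 1723798.9751
Denominator = 6.0 * 3.171782 * 1.697663 = 32.307703
W = 1723798.9751 / 32.307703
W = 53355.66 N

53355.66


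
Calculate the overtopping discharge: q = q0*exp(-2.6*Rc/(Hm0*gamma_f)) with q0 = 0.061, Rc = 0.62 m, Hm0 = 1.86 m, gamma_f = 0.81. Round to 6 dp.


q = q0 * exp(-2.6 * Rc / (Hm0 * gamma_f))
Exponent = -2.6 * 0.62 / (1.86 * 0.81)
= -2.6 * 0.62 / 1.5066
= -1.069959
exp(-1.069959) = 0.343023
q = 0.061 * 0.343023
q = 0.020924 m^3/s/m

0.020924


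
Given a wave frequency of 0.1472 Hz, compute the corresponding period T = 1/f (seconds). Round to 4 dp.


T = 1 / f
T = 1 / 0.1472
T = 6.7935 s

6.7935


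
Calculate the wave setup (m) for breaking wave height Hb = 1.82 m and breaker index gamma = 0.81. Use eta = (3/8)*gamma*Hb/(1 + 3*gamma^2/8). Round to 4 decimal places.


eta = (3/8) * gamma * Hb / (1 + 3*gamma^2/8)
Numerator = (3/8) * 0.81 * 1.82 = 0.552825
Denominator = 1 + 3*0.81^2/8 = 1 + 0.246038 = 1.246038
eta = 0.552825 / 1.246038
eta = 0.4437 m

0.4437


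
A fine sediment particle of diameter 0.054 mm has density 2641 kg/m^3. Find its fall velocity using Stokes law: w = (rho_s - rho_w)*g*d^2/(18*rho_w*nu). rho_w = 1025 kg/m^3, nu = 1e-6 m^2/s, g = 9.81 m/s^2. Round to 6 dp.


w = (rho_s - rho_w) * g * d^2 / (18 * rho_w * nu)
d = 0.054 mm = 0.000054 m
rho_s - rho_w = 2641 - 1025 = 1616
Numerator = 1616 * 9.81 * (0.000054)^2 = 0.000046227231
Denominator = 18 * 1025 * 1e-6 = 0.018450
w = 0.002506 m/s

0.002506


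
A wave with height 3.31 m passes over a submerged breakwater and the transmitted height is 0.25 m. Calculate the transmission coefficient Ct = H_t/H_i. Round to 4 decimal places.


Ct = H_t / H_i
Ct = 0.25 / 3.31
Ct = 0.0755

0.0755


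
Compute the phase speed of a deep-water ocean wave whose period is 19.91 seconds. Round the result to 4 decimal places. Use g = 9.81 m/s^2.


We use the deep-water celerity formula:
C = g * T / (2 * pi)
C = 9.81 * 19.91 / (2 * 3.14159...)
C = 195.317100 / 6.283185
C = 31.0857 m/s

31.0857


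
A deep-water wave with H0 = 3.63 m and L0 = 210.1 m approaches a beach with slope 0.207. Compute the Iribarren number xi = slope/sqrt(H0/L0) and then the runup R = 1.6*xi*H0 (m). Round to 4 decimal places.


xi = slope / sqrt(H0/L0)
H0/L0 = 3.63/210.1 = 0.017277
sqrt(0.017277) = 0.131444
xi = 0.207 / 0.131444 = 1.574817
R = 1.6 * xi * H0 = 1.6 * 1.574817 * 3.63
R = 9.1465 m

9.1465


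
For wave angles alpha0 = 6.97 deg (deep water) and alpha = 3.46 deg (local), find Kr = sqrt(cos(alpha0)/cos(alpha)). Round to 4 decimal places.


Kr = sqrt(cos(alpha0) / cos(alpha))
cos(6.97) = 0.992610
cos(3.46) = 0.998177
Kr = sqrt(0.992610 / 0.998177)
Kr = sqrt(0.994422)
Kr = 0.9972

0.9972


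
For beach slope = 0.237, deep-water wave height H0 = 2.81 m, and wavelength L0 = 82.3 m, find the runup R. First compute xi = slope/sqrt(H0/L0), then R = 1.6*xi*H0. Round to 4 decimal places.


xi = slope / sqrt(H0/L0)
H0/L0 = 2.81/82.3 = 0.034143
sqrt(0.034143) = 0.184779
xi = 0.237 / 0.184779 = 1.282611
R = 1.6 * xi * H0 = 1.6 * 1.282611 * 2.81
R = 5.7666 m

5.7666


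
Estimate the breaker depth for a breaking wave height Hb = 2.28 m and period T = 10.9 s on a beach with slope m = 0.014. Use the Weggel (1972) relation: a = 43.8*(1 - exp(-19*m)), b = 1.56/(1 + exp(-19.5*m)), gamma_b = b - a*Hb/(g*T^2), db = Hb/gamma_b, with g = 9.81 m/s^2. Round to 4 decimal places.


a = 43.8 * (1 - exp(-19 * m))
exp(-19 * 0.014) = exp(-0.2660) = 0.766439
a = 43.8 * (1 - 0.766439) = 10.229966
b = 1.56 / (1 + exp(-19.5 * m))
exp(-19.5 * 0.014) = exp(-0.2730) = 0.761093
b = 1.56 / (1 + 0.761093) = 0.885814
Hb / (g * T^2) = 2.28 / (9.81 * 10.9^2) = 2.28 / 1165.5261 = 0.00195620
gamma_b = b - a * Hb/(g*T^2) = 0.885814 - 10.229966 * 0.00195620 = 0.865802
db = Hb / gamma_b = 2.28 / 0.865802
db = 2.6334 m

2.6334


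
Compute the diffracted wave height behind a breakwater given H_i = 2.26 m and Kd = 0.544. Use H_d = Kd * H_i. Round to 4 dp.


H_d = Kd * H_i
H_d = 0.544 * 2.26
H_d = 1.2294 m

1.2294


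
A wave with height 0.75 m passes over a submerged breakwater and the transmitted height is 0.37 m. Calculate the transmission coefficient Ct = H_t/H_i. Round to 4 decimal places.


Ct = H_t / H_i
Ct = 0.37 / 0.75
Ct = 0.4933

0.4933


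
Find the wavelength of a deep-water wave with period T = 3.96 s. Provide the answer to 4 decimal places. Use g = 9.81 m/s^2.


L0 = g * T^2 / (2 * pi)
L0 = 9.81 * 3.96^2 / (2 * pi)
L0 = 9.81 * 15.6816 / 6.28319
L0 = 153.8365 / 6.28319
L0 = 24.4838 m

24.4838


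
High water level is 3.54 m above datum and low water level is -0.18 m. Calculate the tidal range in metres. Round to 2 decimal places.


Tidal range = High water - Low water
Tidal range = 3.54 - (-0.18)
Tidal range = 3.72 m

3.72


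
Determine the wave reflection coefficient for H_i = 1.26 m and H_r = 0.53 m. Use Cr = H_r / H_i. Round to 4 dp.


Cr = H_r / H_i
Cr = 0.53 / 1.26
Cr = 0.4206

0.4206


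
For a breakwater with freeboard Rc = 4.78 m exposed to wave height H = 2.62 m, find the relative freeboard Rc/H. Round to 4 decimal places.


Relative freeboard = Rc / H
= 4.78 / 2.62
= 1.8244

1.8244


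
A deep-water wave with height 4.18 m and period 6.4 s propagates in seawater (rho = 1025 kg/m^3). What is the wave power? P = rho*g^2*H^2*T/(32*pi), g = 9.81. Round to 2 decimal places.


P = rho * g^2 * H^2 * T / (32 * pi)
P = 1025 * 9.81^2 * 4.18^2 * 6.4 / (32 * pi)
P = 1025 * 96.2361 * 17.4724 * 6.4 / 100.53096
P = 109722.22 W/m

109722.22


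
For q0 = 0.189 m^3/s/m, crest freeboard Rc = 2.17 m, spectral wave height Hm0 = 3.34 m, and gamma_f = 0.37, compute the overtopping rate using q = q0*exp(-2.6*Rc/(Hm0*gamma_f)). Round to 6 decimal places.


q = q0 * exp(-2.6 * Rc / (Hm0 * gamma_f))
Exponent = -2.6 * 2.17 / (3.34 * 0.37)
= -2.6 * 2.17 / 1.2358
= -4.565464
exp(-4.565464) = 0.010405
q = 0.189 * 0.010405
q = 0.001967 m^3/s/m

0.001967


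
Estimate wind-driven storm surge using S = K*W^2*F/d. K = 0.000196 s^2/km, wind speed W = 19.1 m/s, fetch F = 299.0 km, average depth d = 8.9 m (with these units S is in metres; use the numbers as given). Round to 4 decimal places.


S = K * W^2 * F / d
W^2 = 19.1^2 = 364.81
S = 0.000196 * 364.81 * 299.0 / 8.9
Numerator = 0.000196 * 364.81 * 299.0 = 21.379325
S = 21.379325 / 8.9 = 2.4022 m

2.4022


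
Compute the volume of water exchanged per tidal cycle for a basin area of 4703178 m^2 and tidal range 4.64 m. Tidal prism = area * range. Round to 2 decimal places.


Tidal prism = Area * Tidal range
P = 4703178 * 4.64
P = 21822745.92 m^3

21822745.92


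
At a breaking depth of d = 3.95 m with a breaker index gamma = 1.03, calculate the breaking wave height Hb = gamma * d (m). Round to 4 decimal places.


Hb = gamma * d
Hb = 1.03 * 3.95
Hb = 4.0685 m

4.0685


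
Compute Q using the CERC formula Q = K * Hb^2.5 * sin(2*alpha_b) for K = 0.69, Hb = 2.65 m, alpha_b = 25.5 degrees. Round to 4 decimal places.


Q = K * Hb^2.5 * sin(2 * alpha_b)
Hb^2.5 = 2.65^2.5 = 11.431802
sin(2 * 25.5) = sin(51.0) = 0.777146
Q = 0.69 * 11.431802 * 0.777146
Q = 6.1301 m^3/s

6.1301


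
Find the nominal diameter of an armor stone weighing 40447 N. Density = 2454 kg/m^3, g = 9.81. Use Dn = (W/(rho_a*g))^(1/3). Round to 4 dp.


V = W / (rho_a * g)
V = 40447 / (2454 * 9.81)
V = 40447 / 24073.74
V = 1.680129 m^3
Dn = V^(1/3) = 1.680129^(1/3)
Dn = 1.1888 m

1.1888


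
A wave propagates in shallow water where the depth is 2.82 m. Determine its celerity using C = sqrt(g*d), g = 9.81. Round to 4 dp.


Using the shallow-water approximation:
C = sqrt(g * d) = sqrt(9.81 * 2.82)
C = sqrt(27.6642)
C = 5.2597 m/s

5.2597


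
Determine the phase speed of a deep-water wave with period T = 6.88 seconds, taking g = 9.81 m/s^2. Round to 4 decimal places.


We use the deep-water celerity formula:
C = g * T / (2 * pi)
C = 9.81 * 6.88 / (2 * 3.14159...)
C = 67.492800 / 6.283185
C = 10.7418 m/s

10.7418


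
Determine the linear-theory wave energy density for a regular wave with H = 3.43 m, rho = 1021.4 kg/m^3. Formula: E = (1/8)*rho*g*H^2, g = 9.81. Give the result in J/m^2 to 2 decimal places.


E = (1/8) * rho * g * H^2
E = (1/8) * 1021.4 * 9.81 * 3.43^2
E = 0.125 * 1021.4 * 9.81 * 11.7649
E = 14735.44 J/m^2

14735.44


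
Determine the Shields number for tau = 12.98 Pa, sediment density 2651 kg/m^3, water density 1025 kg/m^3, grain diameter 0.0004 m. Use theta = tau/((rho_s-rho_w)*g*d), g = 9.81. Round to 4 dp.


theta = tau / ((rho_s - rho_w) * g * d)
rho_s - rho_w = 2651 - 1025 = 1626
Denominator = 1626 * 9.81 * 0.0004 = 6.380424
theta = 12.98 / 6.380424
theta = 2.0343

2.0343


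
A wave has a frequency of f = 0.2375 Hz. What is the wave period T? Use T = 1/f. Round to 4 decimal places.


T = 1 / f
T = 1 / 0.2375
T = 4.2105 s

4.2105


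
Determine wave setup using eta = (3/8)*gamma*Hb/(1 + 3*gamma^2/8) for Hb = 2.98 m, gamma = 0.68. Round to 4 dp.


eta = (3/8) * gamma * Hb / (1 + 3*gamma^2/8)
Numerator = (3/8) * 0.68 * 2.98 = 0.759900
Denominator = 1 + 3*0.68^2/8 = 1 + 0.173400 = 1.173400
eta = 0.759900 / 1.173400
eta = 0.6476 m

0.6476


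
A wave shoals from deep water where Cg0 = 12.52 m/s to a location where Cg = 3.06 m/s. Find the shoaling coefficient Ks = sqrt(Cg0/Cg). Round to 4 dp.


Ks = sqrt(Cg0 / Cg)
Ks = sqrt(12.52 / 3.06)
Ks = sqrt(4.0915)
Ks = 2.0227

2.0227


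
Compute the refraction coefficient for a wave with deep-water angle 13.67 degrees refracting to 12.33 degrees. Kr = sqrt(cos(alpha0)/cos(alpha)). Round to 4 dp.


Kr = sqrt(cos(alpha0) / cos(alpha))
cos(13.67) = 0.971673
cos(12.33) = 0.976934
Kr = sqrt(0.971673 / 0.976934)
Kr = sqrt(0.994615)
Kr = 0.9973

0.9973


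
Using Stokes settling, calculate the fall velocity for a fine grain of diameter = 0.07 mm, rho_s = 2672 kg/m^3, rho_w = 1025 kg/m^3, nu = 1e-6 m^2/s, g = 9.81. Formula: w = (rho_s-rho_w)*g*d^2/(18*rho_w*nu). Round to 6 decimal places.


w = (rho_s - rho_w) * g * d^2 / (18 * rho_w * nu)
d = 0.07 mm = 0.000070 m
rho_s - rho_w = 2672 - 1025 = 1647
Numerator = 1647 * 9.81 * (0.000070)^2 = 0.000079169643
Denominator = 18 * 1025 * 1e-6 = 0.018450
w = 0.004291 m/s

0.004291


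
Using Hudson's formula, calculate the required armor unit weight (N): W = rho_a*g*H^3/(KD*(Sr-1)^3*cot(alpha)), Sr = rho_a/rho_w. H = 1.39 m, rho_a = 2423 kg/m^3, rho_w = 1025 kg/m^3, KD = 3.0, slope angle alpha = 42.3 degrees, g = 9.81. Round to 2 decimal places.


Sr = rho_a / rho_w = 2423 / 1025 = 2.363902
(Sr - 1) = 1.363902
(Sr - 1)^3 = 2.537172
cot(42.3) = 1 / tan(42.3) = 1 / 0.909930 = 1.098986
Numerator = 2423 * 9.81 * 1.39^3 = 63836.1700
Denominator = 3.0 * 2.537172 * 1.098986 = 8.364947
W = 63836.1700 / 8.364947
W = 7631.39 N

7631.39
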